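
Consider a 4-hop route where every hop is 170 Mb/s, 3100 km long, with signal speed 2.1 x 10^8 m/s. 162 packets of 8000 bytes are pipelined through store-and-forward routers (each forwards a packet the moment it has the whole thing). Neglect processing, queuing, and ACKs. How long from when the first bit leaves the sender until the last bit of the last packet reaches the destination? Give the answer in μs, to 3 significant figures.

Per-hop transmission t_tx = L/R = 64000/170000000 = 376.471 μs.
Per-hop propagation t_prop = 3100000/210000000 = 14761.9 μs.
Pipeline fill: first packet needs 4·t_tx to clear all hops; remaining 161 packets each add one t_tx.
Total = (4+162-1)·t_tx + 4·t_prop = 165·376.471 + 4·14761.9 = 121000 μs.

121000 μs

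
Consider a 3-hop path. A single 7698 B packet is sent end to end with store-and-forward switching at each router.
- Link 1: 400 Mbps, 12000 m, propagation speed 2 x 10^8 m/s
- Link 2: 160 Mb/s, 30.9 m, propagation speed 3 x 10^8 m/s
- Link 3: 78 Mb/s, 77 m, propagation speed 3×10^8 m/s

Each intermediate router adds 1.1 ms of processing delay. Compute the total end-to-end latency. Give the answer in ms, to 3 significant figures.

3.59 ms

L = 7698 × 8 = 61584 bits.
Transmission delays (L/R per hop): 0.15396, 0.3849, 0.789538 ms; sum = 1.3284 ms.
Propagation delays (d/s per hop): 0.06, 0.000103, 0.000256667 ms; sum = 0.0603597 ms.
Processing at 2 router(s): 2 × 1.1 ms = 2.2 ms.
End-to-end = 3.59 ms.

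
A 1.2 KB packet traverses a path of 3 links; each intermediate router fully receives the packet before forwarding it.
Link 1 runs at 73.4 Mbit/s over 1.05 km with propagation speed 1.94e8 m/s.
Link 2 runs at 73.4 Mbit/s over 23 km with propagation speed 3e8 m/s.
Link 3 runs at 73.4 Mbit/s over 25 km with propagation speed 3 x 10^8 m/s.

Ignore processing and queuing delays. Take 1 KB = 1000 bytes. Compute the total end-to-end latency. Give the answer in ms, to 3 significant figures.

L = 9600 bits.
Transmission delay per hop = L/R = 9600/73400000 = 0.13079 ms; 3 hops → 0.392371 ms.
Propagation delays (d/s per hop): 0.00541237, 0.0766667, 0.0833333 ms; sum = 0.165412 ms.
End-to-end = 0.558 ms.

0.558 ms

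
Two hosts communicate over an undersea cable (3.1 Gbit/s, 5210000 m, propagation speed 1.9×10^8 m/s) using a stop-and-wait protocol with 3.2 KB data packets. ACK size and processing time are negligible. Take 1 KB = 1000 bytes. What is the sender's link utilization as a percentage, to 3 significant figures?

t_tx = L/R = 25600/3100000000 = 8.25806e-06 s.
t_prop = 5210000/190000000 = 0.0274211 s; RTT = 0.0548421 s.
Cycle = t_tx + RTT = 0.0548504 s.
Utilization = t_tx / cycle = 8.25806e-06/0.0548504 = 0.0151 %.

0.0151 %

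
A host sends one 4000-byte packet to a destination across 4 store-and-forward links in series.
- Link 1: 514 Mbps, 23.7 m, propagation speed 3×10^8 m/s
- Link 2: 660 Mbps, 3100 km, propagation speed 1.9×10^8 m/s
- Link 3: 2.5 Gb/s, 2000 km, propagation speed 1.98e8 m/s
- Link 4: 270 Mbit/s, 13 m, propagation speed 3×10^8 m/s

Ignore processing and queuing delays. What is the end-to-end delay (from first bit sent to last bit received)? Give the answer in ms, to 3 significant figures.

26.7 ms

L = 4000 × 8 = 32000 bits.
Transmission delays (L/R per hop): 0.0622568, 0.0484848, 0.0128, 0.118519 ms; sum = 0.24206 ms.
Propagation delays (d/s per hop): 7.9e-05, 16.3158, 10.101, 4.33333e-05 ms; sum = 26.4169 ms.
End-to-end = 26.7 ms.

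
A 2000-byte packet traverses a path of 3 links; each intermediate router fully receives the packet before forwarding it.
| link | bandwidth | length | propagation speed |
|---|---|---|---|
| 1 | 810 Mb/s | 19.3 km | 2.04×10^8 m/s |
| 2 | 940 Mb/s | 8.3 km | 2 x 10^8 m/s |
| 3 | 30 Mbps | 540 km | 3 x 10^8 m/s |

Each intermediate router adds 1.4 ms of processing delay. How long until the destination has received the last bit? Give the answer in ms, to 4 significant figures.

5.306 ms

L = 2000 × 8 = 16000 bits.
Transmission delays (L/R per hop): 0.0197531, 0.0170213, 0.533333 ms; sum = 0.570108 ms.
Propagation delays (d/s per hop): 0.0946078, 0.0415, 1.8 ms; sum = 1.93611 ms.
Processing at 2 router(s): 2 × 1.4 ms = 2.8 ms.
End-to-end = 5.306 ms.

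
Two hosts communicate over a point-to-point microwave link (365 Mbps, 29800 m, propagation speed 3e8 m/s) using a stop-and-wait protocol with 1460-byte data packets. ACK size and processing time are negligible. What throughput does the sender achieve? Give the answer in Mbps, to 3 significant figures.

50.6 Mbps

t_tx = L/R = 11680/365000000 = 3.2e-05 s.
t_prop = 29800/300000000 = 9.93333e-05 s; RTT = 0.000198667 s.
Cycle = t_tx + RTT = 0.000230667 s.
Throughput = L / cycle = 11680 / 0.000230667 = 50.6 Mbps.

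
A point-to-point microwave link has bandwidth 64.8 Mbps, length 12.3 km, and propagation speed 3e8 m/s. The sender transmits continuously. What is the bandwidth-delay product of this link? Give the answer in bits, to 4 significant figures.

2657 bits

Propagation delay = 12300 / 300000000 = 4.1e-05 s.
BDP = R × t_prop = 64800000 × 4.1e-05 = 2656.8 bits.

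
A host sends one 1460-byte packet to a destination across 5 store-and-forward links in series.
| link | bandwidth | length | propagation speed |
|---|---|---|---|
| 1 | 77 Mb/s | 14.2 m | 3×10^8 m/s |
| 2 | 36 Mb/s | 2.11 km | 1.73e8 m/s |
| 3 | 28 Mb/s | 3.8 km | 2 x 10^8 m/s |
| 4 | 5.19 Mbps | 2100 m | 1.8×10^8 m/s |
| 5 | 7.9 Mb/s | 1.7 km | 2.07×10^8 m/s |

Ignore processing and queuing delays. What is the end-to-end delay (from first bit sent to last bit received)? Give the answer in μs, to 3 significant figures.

4670 μs

L = 1460 × 8 = 11680 bits.
Transmission delays (L/R per hop): 151.688, 324.444, 417.143, 2250.48, 1478.48 μs; sum = 4622.24 μs.
Propagation delays (d/s per hop): 0.0473333, 12.1965, 19, 11.6667, 8.21256 μs; sum = 51.1231 μs.
End-to-end = 4670 μs.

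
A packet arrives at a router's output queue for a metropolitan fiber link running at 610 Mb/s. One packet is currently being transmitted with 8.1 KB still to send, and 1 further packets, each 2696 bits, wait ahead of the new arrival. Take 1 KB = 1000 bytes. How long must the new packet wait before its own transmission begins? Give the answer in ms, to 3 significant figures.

0.111 ms

Each queued packet: L/R = 2696/610000000 = 0.00441967 ms.
1 queued → 0.00441967 ms.
Plus remaining 64800 bits of current packet: 0.10623 ms.
Queuing delay = 0.111 ms.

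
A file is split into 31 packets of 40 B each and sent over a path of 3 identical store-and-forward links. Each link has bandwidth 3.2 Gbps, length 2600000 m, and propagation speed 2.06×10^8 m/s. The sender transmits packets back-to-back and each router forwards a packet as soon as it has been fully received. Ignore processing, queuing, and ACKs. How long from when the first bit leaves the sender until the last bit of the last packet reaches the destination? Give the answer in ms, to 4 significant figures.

37.87 ms

Per-hop transmission t_tx = L/R = 320/3200000000 = 0.0001 ms.
Per-hop propagation t_prop = 2600000/206000000 = 12.6214 ms.
Pipeline fill: first packet needs 3·t_tx to clear all hops; remaining 30 packets each add one t_tx.
Total = (3+31-1)·t_tx + 3·t_prop = 33·0.0001 + 3·12.6214 = 37.87 ms.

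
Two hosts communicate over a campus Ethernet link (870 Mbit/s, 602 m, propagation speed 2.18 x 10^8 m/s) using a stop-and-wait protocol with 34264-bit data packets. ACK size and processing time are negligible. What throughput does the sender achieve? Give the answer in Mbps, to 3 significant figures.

t_tx = L/R = 34264/870000000 = 3.93839e-05 s.
t_prop = 602/2.18e+08 = 2.76147e-06 s; RTT = 5.52294e-06 s.
Cycle = t_tx + RTT = 4.49068e-05 s.
Throughput = L / cycle = 34264 / 4.49068e-05 = 763 Mbps.

763 Mbps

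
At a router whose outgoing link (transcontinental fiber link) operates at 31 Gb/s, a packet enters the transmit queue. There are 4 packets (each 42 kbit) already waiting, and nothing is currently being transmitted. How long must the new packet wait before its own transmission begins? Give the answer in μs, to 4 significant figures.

Each queued packet: L/R = 42000/31000000000 = 1.35484 μs.
4 queued → 5.41935 μs.
Queuing delay = 5.419 μs.

5.419 μs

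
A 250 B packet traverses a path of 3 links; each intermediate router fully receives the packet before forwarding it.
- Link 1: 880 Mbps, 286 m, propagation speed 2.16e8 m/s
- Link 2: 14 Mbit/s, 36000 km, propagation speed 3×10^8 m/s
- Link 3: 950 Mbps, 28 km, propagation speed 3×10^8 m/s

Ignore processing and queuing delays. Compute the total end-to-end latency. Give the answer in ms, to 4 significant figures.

L = 250 × 8 = 2000 bits.
Transmission delays (L/R per hop): 0.00227273, 0.142857, 0.00210526 ms; sum = 0.147235 ms.
Propagation delays (d/s per hop): 0.00132407, 120, 0.0933333 ms; sum = 120.095 ms.
End-to-end = 120.2 ms.

120.2 ms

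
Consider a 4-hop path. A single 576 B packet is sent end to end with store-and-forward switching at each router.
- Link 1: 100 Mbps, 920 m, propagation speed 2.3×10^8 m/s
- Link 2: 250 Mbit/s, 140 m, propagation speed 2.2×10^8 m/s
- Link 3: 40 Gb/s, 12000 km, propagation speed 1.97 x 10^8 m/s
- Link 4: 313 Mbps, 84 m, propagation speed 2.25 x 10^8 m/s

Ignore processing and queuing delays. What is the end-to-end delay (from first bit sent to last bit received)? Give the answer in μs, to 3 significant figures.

61000 μs

L = 576 × 8 = 4608 bits.
Transmission delays (L/R per hop): 46.08, 18.432, 0.1152, 14.722 μs; sum = 79.3492 μs.
Propagation delays (d/s per hop): 4, 0.636364, 60913.7, 0.373333 μs; sum = 60918.7 μs.
End-to-end = 61000 μs.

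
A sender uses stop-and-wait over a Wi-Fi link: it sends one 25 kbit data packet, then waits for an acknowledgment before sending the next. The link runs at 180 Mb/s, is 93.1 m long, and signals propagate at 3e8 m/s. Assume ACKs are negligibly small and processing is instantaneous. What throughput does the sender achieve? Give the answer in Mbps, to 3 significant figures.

179 Mbps

t_tx = L/R = 25000/180000000 = 0.000138889 s.
t_prop = 93.1/300000000 = 3.10333e-07 s; RTT = 6.20667e-07 s.
Cycle = t_tx + RTT = 0.00013951 s.
Throughput = L / cycle = 25000 / 0.00013951 = 179 Mbps.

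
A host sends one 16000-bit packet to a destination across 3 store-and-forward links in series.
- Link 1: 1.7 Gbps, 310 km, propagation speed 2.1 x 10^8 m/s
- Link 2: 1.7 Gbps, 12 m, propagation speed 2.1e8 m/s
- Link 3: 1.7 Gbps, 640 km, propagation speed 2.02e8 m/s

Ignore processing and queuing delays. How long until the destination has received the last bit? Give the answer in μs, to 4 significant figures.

Transmission delay per hop = L/R = 16000/1700000000 = 9.41176 μs; 3 hops → 28.2353 μs.
Propagation delays (d/s per hop): 1476.19, 0.0571429, 3168.32 μs; sum = 4644.56 μs.
End-to-end = 4673 μs.

4673 μs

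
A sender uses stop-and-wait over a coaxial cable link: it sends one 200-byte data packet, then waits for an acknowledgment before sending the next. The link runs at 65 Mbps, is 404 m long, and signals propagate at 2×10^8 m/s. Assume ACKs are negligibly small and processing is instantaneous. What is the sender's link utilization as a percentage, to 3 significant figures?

t_tx = L/R = 1600/65000000 = 2.46154e-05 s.
t_prop = 404/200000000 = 2.02e-06 s; RTT = 4.04e-06 s.
Cycle = t_tx + RTT = 2.86554e-05 s.
Utilization = t_tx / cycle = 2.46154e-05/2.86554e-05 = 85.9 %.

85.9 %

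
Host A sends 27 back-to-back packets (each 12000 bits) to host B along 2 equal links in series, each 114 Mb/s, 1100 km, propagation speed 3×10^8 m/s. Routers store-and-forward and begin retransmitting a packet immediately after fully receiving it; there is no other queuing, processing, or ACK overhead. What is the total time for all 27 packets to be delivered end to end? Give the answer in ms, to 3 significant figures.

Per-hop transmission t_tx = L/R = 12000/114000000 = 0.105263 ms.
Per-hop propagation t_prop = 1100000/300000000 = 3.66667 ms.
Pipeline fill: first packet needs 2·t_tx to clear all hops; remaining 26 packets each add one t_tx.
Total = (2+27-1)·t_tx + 2·t_prop = 28·0.105263 + 2·3.66667 = 10.3 ms.

10.3 ms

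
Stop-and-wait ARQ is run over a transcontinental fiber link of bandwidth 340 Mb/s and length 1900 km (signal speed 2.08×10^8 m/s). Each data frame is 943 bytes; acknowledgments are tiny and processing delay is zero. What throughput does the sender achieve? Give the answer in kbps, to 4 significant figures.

412.4 kbps

t_tx = L/R = 7544/340000000 = 2.21882e-05 s.
t_prop = 1900000/208000000 = 0.00913462 s; RTT = 0.0182692 s.
Cycle = t_tx + RTT = 0.0182914 s.
Throughput = L / cycle = 7544 / 0.0182914 = 412.4 kbps.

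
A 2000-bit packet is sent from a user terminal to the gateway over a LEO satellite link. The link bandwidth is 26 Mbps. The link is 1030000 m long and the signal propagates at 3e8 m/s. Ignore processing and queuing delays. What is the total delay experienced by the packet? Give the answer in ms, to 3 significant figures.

3.51 ms

Transmission delay = L/R = 2000 / 26000000 = 0.0769231 ms.
Propagation delay = d/s = 1030000 m / 300000000 m/s = 3.43333 ms.
Total = 3.51 ms.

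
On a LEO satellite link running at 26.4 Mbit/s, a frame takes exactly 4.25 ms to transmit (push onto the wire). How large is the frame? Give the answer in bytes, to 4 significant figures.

L = R × t_tx = 26400000 b/s × 0.00425 s = 112200 bits.
In bytes: 112200 / 8 = 14030 bytes.

14030 bytes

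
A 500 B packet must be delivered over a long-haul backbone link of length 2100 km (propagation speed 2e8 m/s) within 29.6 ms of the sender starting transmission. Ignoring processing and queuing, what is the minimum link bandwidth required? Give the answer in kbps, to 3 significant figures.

L = 4000 bits.
Propagation delay = 2100000 / 200000000 = 10.5 ms.
Transmission budget = 29.6 − 10.5 = 19.1 ms.
R ≥ L / t_tx = 4000 bits / 0.0191 s = 209 kbps.

209 kbps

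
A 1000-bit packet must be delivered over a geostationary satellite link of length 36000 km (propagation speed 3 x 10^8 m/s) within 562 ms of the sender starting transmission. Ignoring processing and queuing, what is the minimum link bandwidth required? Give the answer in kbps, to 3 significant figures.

Propagation delay = 36000000 / 300000000 = 120 ms.
Transmission budget = 562 − 120 = 442 ms.
R ≥ L / t_tx = 1000 bits / 0.442 s = 2.26 kbps.

2.26 kbps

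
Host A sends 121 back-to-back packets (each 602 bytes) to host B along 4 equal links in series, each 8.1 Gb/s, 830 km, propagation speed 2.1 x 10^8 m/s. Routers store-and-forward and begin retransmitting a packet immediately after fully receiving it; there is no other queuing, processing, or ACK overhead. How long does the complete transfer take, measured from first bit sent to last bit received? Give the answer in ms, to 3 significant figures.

Per-hop transmission t_tx = L/R = 4816/8100000000 = 0.000594568 ms.
Per-hop propagation t_prop = 830000/210000000 = 3.95238 ms.
Pipeline fill: first packet needs 4·t_tx to clear all hops; remaining 120 packets each add one t_tx.
Total = (4+121-1)·t_tx + 4·t_prop = 124·0.000594568 + 4·3.95238 = 15.9 ms.

15.9 ms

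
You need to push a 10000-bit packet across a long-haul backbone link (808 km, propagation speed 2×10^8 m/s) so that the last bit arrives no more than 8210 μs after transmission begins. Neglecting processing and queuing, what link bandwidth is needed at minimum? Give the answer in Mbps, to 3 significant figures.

2.40 Mbps

Propagation delay = 808000 / 200000000 = 4040 μs.
Transmission budget = 8210 − 4040 = 4170 μs.
R ≥ L / t_tx = 10000 bits / 0.00417 s = 2.40 Mbps.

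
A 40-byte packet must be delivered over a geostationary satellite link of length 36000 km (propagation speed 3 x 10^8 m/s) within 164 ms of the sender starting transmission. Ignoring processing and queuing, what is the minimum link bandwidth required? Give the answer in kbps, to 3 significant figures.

7.27 kbps

L = 320 bits.
Propagation delay = 36000000 / 300000000 = 120 ms.
Transmission budget = 164 − 120 = 44 ms.
R ≥ L / t_tx = 320 bits / 0.044 s = 7.27 kbps.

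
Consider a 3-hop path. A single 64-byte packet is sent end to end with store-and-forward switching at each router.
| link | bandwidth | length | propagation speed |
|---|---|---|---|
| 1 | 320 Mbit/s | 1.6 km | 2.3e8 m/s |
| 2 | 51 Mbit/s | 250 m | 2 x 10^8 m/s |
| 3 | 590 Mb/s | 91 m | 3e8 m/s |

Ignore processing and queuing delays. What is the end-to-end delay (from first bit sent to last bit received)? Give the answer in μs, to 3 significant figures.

L = 64 × 8 = 512 bits.
Transmission delays (L/R per hop): 1.6, 10.0392, 0.867797 μs; sum = 12.507 μs.
Propagation delays (d/s per hop): 6.95652, 1.25, 0.303333 μs; sum = 8.50986 μs.
End-to-end = 21.0 μs.

21.0 μs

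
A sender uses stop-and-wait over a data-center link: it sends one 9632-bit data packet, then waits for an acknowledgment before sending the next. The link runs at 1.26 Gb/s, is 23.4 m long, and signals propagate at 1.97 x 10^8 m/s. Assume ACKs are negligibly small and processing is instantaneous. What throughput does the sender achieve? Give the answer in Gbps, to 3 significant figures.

t_tx = L/R = 9632/1260000000 = 7.64444e-06 s.
t_prop = 23.4/197000000 = 1.18782e-07 s; RTT = 2.37563e-07 s.
Cycle = t_tx + RTT = 7.88201e-06 s.
Throughput = L / cycle = 9632 / 7.88201e-06 = 1.22 Gbps.

1.22 Gbps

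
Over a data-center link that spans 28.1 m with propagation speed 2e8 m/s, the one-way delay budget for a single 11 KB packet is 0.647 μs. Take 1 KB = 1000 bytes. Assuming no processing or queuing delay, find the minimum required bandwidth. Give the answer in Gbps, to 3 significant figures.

174 Gbps

L = 88000 bits.
Propagation delay = 28.1 / 200000000 = 0.1405 μs.
Transmission budget = 0.647 − 0.1405 = 0.5065 μs.
R ≥ L / t_tx = 88000 bits / 5.065e-07 s = 174 Gbps.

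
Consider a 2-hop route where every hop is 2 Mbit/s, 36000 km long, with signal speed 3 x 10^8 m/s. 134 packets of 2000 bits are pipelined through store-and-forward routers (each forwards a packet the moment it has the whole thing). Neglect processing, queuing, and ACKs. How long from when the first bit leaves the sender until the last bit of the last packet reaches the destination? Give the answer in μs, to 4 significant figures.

Per-hop transmission t_tx = L/R = 2000/2000000 = 1000 μs.
Per-hop propagation t_prop = 36000000/300000000 = 120000 μs.
Pipeline fill: first packet needs 2·t_tx to clear all hops; remaining 133 packets each add one t_tx.
Total = (2+134-1)·t_tx + 2·t_prop = 135·1000 + 2·120000 = 375000 μs.

375000 μs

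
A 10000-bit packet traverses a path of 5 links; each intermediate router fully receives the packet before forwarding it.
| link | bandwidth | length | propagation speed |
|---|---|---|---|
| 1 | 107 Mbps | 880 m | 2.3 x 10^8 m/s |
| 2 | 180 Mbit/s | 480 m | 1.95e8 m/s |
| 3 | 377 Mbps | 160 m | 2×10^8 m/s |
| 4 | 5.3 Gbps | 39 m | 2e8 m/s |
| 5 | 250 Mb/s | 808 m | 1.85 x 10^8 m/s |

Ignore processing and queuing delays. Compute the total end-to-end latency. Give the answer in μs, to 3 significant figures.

Transmission delays (L/R per hop): 93.4579, 55.5556, 26.5252, 1.88679, 40 μs; sum = 217.425 μs.
Propagation delays (d/s per hop): 3.82609, 2.46154, 0.8, 0.195, 4.36757 μs; sum = 11.6502 μs.
End-to-end = 229 μs.

229 μs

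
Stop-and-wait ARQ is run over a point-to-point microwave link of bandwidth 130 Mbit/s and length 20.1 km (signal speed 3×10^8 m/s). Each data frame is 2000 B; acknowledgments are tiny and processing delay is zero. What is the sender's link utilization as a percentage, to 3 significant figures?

t_tx = L/R = 16000/130000000 = 0.000123077 s.
t_prop = 20100/300000000 = 6.7e-05 s; RTT = 0.000134 s.
Cycle = t_tx + RTT = 0.000257077 s.
Utilization = t_tx / cycle = 0.000123077/0.000257077 = 47.9 %.

47.9 %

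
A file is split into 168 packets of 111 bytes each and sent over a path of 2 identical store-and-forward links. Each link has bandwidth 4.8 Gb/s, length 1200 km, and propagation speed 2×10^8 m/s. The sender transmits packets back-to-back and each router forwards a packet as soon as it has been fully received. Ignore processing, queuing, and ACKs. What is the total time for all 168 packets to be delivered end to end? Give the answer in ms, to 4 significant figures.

Per-hop transmission t_tx = L/R = 888/4800000000 = 0.000185 ms.
Per-hop propagation t_prop = 1200000/200000000 = 6 ms.
Pipeline fill: first packet needs 2·t_tx to clear all hops; remaining 167 packets each add one t_tx.
Total = (2+168-1)·t_tx + 2·t_prop = 169·0.000185 + 2·6 = 12.03 ms.

12.03 ms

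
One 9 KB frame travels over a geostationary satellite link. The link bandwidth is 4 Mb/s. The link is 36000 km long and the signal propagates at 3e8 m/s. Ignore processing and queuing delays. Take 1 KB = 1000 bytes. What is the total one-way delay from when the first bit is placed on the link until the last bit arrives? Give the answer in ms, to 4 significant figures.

138.0 ms

L = 72000 bits.
Transmission delay = L/R = 72000 / 4000000 = 18 ms.
Propagation delay = d/s = 36000000 m / 300000000 m/s = 120 ms.
Total = 138.0 ms.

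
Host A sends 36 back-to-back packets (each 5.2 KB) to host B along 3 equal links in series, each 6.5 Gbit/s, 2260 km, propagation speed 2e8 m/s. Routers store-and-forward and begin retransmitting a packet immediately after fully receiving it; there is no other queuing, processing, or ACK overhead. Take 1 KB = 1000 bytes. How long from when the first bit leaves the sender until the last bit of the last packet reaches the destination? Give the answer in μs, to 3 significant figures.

Per-hop transmission t_tx = L/R = 41600/6500000000 = 6.4 μs.
Per-hop propagation t_prop = 2260000/200000000 = 11300 μs.
Pipeline fill: first packet needs 3·t_tx to clear all hops; remaining 35 packets each add one t_tx.
Total = (3+36-1)·t_tx + 3·t_prop = 38·6.4 + 3·11300 = 34100 μs.

34100 μs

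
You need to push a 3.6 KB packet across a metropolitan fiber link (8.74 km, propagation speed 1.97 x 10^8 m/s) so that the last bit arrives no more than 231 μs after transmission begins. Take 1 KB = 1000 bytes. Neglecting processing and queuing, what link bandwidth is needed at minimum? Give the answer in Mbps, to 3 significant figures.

L = 28800 bits.
Propagation delay = 8740 / 197000000 = 44.3655 μs.
Transmission budget = 231 − 44.3655 = 186.635 μs.
R ≥ L / t_tx = 28800 bits / 0.000186635 s = 154 Mbps.

154 Mbps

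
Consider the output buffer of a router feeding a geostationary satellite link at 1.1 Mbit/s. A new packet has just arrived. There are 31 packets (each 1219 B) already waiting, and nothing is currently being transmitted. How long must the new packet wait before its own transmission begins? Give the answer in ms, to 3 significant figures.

275 ms

Each queued packet: L/R = 9752/1100000 = 8.86545 ms.
31 queued → 274.829 ms.
Queuing delay = 275 ms.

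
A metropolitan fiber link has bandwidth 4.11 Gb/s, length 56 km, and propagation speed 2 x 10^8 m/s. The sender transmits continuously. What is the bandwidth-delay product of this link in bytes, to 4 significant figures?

143900 bytes

Propagation delay = 56000 / 200000000 = 0.00028 s.
BDP = R × t_prop = 4.11e+09 × 0.00028 = 1150800 bits.
In bytes: 1150800/8 = 143900 bytes.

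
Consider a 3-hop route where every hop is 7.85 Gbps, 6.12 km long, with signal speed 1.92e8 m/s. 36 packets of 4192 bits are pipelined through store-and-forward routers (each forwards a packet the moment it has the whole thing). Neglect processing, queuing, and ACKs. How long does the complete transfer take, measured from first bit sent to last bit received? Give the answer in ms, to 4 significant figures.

Per-hop transmission t_tx = L/R = 4192/7850000000 = 0.000534013 ms.
Per-hop propagation t_prop = 6120/192000000 = 0.031875 ms.
Pipeline fill: first packet needs 3·t_tx to clear all hops; remaining 35 packets each add one t_tx.
Total = (3+36-1)·t_tx + 3·t_prop = 38·0.000534013 + 3·0.031875 = 0.1159 ms.

0.1159 ms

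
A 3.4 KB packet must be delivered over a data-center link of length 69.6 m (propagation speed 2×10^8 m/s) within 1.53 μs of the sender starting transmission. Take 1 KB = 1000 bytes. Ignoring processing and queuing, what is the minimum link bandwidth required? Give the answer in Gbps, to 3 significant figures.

L = 27200 bits.
Propagation delay = 69.6 / 200000000 = 0.348 μs.
Transmission budget = 1.53 − 0.348 = 1.182 μs.
R ≥ L / t_tx = 27200 bits / 1.182e-06 s = 23.0 Gbps.

23.0 Gbps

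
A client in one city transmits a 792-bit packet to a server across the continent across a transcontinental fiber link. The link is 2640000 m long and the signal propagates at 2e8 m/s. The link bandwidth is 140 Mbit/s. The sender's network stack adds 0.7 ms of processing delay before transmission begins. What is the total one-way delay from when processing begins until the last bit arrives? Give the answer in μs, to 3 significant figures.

13900 μs

Transmission delay = L/R = 792 / 140000000 = 5.65714 μs.
Propagation delay = d/s = 2640000 m / 200000000 m/s = 13200 μs.
Plus processing delay 0.7 ms = 700 μs.
Total = 13900 μs.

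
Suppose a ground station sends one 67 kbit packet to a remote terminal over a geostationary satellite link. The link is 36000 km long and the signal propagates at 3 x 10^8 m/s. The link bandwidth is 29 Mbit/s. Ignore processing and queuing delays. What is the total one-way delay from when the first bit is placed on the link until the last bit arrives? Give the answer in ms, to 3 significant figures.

122 ms

L = 67000 bits.
Transmission delay = L/R = 67000 / 29000000 = 2.31034 ms.
Propagation delay = d/s = 36000000 m / 300000000 m/s = 120 ms.
Total = 122 ms.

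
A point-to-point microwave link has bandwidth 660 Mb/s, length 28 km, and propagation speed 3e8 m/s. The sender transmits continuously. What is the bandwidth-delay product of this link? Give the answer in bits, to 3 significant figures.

Propagation delay = 28000 / 300000000 = 9.33333e-05 s.
BDP = R × t_prop = 660000000 × 9.33333e-05 = 61600 bits.

61600 bits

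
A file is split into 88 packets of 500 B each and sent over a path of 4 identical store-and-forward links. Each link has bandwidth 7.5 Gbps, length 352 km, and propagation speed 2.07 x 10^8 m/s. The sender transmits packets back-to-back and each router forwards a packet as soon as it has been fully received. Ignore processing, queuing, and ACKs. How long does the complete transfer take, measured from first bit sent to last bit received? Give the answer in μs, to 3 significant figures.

Per-hop transmission t_tx = L/R = 4000/7500000000 = 0.533333 μs.
Per-hop propagation t_prop = 352000/2.07e+08 = 1700.48 μs.
Pipeline fill: first packet needs 4·t_tx to clear all hops; remaining 87 packets each add one t_tx.
Total = (4+88-1)·t_tx + 4·t_prop = 91·0.533333 + 4·1700.48 = 6850 μs.

6850 μs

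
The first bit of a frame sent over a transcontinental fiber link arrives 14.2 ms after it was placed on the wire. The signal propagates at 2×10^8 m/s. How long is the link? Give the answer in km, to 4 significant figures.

d = s × t_prop = 200000000 × 0.0142 = 2840 km.

2840 km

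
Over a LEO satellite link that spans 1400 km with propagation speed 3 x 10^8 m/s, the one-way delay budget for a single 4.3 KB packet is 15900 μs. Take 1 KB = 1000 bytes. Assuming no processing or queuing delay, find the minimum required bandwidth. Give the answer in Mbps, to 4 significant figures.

3.062 Mbps

L = 34400 bits.
Propagation delay = 1400000 / 300000000 = 4666.67 μs.
Transmission budget = 15900 − 4666.67 = 11233.3 μs.
R ≥ L / t_tx = 34400 bits / 0.0112333 s = 3.062 Mbps.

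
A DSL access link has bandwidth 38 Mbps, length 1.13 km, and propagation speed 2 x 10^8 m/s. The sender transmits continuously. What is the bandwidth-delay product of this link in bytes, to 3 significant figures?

Propagation delay = 1130 / 200000000 = 5.65e-06 s.
BDP = R × t_prop = 38000000 × 5.65e-06 = 214.7 bits.
In bytes: 214.7/8 = 26.8 bytes.

26.8 bytes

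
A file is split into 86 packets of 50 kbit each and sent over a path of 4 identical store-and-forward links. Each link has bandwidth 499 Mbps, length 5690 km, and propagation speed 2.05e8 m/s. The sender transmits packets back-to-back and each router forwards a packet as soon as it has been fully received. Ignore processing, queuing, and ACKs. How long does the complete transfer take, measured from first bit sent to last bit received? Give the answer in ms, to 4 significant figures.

Per-hop transmission t_tx = L/R = 50000/499000000 = 0.1002 ms.
Per-hop propagation t_prop = 5690000/2.05e+08 = 27.7561 ms.
Pipeline fill: first packet needs 4·t_tx to clear all hops; remaining 85 packets each add one t_tx.
Total = (4+86-1)·t_tx + 4·t_prop = 89·0.1002 + 4·27.7561 = 119.9 ms.

119.9 ms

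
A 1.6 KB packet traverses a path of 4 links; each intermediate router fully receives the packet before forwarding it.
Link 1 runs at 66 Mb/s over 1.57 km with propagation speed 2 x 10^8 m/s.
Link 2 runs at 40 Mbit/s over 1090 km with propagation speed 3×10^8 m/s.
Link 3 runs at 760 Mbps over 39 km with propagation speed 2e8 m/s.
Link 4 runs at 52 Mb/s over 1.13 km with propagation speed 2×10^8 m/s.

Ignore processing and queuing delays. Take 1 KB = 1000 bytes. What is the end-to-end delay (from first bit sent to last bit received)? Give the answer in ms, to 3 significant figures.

4.62 ms

L = 12800 bits.
Transmission delays (L/R per hop): 0.193939, 0.32, 0.0168421, 0.246154 ms; sum = 0.776935 ms.
Propagation delays (d/s per hop): 0.00785, 3.63333, 0.195, 0.00565 ms; sum = 3.84183 ms.
End-to-end = 4.62 ms.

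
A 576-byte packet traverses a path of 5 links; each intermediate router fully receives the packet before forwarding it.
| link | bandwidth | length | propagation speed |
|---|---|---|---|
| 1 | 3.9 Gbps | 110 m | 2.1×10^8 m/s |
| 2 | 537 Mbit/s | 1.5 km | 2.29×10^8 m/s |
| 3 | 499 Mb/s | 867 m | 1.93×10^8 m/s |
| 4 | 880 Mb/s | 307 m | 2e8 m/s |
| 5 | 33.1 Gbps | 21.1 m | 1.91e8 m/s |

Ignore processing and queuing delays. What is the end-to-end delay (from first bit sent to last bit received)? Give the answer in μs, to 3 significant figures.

37.6 μs

L = 576 × 8 = 4608 bits.
Transmission delays (L/R per hop): 1.18154, 8.58101, 9.23447, 5.23636, 0.139215 μs; sum = 24.3726 μs.
Propagation delays (d/s per hop): 0.52381, 6.55022, 4.49223, 1.535, 0.110471 μs; sum = 13.2117 μs.
End-to-end = 37.6 μs.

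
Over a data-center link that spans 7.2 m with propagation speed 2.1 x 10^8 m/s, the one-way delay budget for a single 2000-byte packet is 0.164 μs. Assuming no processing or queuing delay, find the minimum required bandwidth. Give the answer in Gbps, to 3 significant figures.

123 Gbps

L = 16000 bits.
Propagation delay = 7.2 / 210000000 = 0.0342857 μs.
Transmission budget = 0.164 − 0.0342857 = 0.129714 μs.
R ≥ L / t_tx = 16000 bits / 1.29714e-07 s = 123 Gbps.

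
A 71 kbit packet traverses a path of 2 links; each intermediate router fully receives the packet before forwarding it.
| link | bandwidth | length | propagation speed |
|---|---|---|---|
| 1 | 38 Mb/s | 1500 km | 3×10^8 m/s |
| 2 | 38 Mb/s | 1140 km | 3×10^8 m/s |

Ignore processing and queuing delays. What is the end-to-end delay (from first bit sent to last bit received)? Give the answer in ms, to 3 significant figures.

12.5 ms

L = 71000 bits.
Transmission delay per hop = L/R = 71000/38000000 = 1.86842 ms; 2 hops → 3.73684 ms.
Propagation delays (d/s per hop): 5, 3.8 ms; sum = 8.8 ms.
End-to-end = 12.5 ms.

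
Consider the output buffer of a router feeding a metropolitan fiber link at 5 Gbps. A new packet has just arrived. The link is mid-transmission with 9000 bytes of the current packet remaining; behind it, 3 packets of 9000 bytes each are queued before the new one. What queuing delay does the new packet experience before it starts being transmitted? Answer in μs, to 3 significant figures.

Each queued packet: L/R = 72000/5000000000 = 14.4 μs.
3 queued → 43.2 μs.
Plus remaining 72000 bits of current packet: 14.4 μs.
Queuing delay = 57.6 μs.

57.6 μs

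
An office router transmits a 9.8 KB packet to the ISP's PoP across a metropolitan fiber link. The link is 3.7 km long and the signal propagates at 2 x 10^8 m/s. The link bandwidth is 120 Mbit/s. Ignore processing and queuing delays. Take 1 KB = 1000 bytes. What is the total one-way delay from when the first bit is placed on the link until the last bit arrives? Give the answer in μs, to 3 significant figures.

672 μs

L = 78400 bits.
Transmission delay = L/R = 78400 / 120000000 = 653.333 μs.
Propagation delay = d/s = 3700 m / 200000000 m/s = 18.5 μs.
Total = 672 μs.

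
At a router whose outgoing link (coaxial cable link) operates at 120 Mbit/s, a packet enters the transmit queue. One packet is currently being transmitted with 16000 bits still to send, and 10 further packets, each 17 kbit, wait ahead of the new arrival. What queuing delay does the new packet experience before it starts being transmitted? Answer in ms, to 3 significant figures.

Each queued packet: L/R = 17000/120000000 = 0.141667 ms.
10 queued → 1.41667 ms.
Plus remaining 16000 bits of current packet: 0.133333 ms.
Queuing delay = 1.55 ms.

1.55 ms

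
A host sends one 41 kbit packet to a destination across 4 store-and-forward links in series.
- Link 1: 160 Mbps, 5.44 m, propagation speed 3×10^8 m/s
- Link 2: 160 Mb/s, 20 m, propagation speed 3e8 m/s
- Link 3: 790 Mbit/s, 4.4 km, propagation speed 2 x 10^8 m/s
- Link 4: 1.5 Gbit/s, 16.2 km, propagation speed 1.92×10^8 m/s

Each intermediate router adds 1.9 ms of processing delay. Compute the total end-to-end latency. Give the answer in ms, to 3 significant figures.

6.40 ms

L = 41000 bits.
Transmission delays (L/R per hop): 0.25625, 0.25625, 0.0518987, 0.0273333 ms; sum = 0.591732 ms.
Propagation delays (d/s per hop): 1.81333e-05, 6.66667e-05, 0.022, 0.084375 ms; sum = 0.10646 ms.
Processing at 3 router(s): 3 × 1.9 ms = 5.7 ms.
End-to-end = 6.40 ms.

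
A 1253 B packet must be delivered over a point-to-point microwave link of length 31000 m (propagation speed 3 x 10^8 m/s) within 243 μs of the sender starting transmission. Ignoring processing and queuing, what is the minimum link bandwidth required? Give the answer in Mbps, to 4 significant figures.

71.77 Mbps

L = 10024 bits.
Propagation delay = 31000 / 300000000 = 103.333 μs.
Transmission budget = 243 − 103.333 = 139.667 μs.
R ≥ L / t_tx = 10024 bits / 0.000139667 s = 71.77 Mbps.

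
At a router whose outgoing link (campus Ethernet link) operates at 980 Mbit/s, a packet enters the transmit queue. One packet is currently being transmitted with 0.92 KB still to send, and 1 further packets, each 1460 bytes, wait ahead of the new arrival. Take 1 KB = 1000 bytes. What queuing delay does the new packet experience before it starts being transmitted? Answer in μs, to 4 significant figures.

Each queued packet: L/R = 11680/980000000 = 11.9184 μs.
1 queued → 11.9184 μs.
Plus remaining 7360 bits of current packet: 7.5102 μs.
Queuing delay = 19.43 μs.

19.43 μs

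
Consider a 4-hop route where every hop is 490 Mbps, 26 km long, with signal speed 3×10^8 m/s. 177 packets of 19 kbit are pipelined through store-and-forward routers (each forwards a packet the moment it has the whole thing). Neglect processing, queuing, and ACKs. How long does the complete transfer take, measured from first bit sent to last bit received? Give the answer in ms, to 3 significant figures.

7.33 ms

Per-hop transmission t_tx = L/R = 19000/490000000 = 0.0387755 ms.
Per-hop propagation t_prop = 26000/300000000 = 0.0866667 ms.
Pipeline fill: first packet needs 4·t_tx to clear all hops; remaining 176 packets each add one t_tx.
Total = (4+177-1)·t_tx + 4·t_prop = 180·0.0387755 + 4·0.0866667 = 7.33 ms.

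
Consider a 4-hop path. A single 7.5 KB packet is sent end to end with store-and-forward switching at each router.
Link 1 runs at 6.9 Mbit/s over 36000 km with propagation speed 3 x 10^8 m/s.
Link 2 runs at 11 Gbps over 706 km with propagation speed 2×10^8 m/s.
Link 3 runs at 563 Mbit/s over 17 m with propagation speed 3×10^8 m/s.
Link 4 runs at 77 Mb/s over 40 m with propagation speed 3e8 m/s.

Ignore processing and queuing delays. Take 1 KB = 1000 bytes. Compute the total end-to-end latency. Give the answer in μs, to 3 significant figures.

133000 μs

L = 60000 bits.
Transmission delays (L/R per hop): 8695.65, 5.45455, 106.572, 779.221 μs; sum = 9586.9 μs.
Propagation delays (d/s per hop): 120000, 3530, 0.0566667, 0.133333 μs; sum = 123530 μs.
End-to-end = 133000 μs.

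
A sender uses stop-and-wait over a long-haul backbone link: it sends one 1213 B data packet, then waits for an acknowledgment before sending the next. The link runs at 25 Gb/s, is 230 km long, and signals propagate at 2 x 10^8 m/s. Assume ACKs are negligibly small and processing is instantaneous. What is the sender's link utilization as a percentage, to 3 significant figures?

0.0169 %

t_tx = L/R = 9704/25000000000 = 3.8816e-07 s.
t_prop = 230000/200000000 = 0.00115 s; RTT = 0.0023 s.
Cycle = t_tx + RTT = 0.00230039 s.
Utilization = t_tx / cycle = 3.8816e-07/0.00230039 = 0.0169 %.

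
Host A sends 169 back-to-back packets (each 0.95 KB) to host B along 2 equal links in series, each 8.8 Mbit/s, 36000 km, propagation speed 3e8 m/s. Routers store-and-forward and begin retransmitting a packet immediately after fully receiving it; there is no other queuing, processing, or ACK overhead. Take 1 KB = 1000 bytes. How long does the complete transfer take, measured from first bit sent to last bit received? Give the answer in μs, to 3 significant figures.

387000 μs

Per-hop transmission t_tx = L/R = 7600/8800000 = 863.636 μs.
Per-hop propagation t_prop = 36000000/300000000 = 120000 μs.
Pipeline fill: first packet needs 2·t_tx to clear all hops; remaining 168 packets each add one t_tx.
Total = (2+169-1)·t_tx + 2·t_prop = 170·863.636 + 2·120000 = 387000 μs.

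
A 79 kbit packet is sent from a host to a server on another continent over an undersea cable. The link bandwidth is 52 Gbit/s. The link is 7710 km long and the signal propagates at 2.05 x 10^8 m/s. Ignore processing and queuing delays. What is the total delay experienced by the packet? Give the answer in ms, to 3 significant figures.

37.6 ms

L = 79000 bits.
Transmission delay = L/R = 79000 / 52000000000 = 0.00151923 ms.
Propagation delay = d/s = 7710000 m / 2.05e+08 m/s = 37.6098 ms.
Total = 37.6 ms.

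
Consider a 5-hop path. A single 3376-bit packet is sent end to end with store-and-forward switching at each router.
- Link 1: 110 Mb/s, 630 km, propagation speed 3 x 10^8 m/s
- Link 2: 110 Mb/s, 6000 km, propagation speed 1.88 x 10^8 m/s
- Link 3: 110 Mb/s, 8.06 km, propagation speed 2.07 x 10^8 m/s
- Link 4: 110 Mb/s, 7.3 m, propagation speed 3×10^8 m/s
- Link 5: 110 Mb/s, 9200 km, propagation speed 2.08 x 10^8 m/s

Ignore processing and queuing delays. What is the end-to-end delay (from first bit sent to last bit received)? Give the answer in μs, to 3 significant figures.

78400 μs

Transmission delay per hop = L/R = 3376/110000000 = 30.6909 μs; 5 hops → 153.455 μs.
Propagation delays (d/s per hop): 2100, 31914.9, 38.9372, 0.0243333, 44230.8 μs; sum = 78284.6 μs.
End-to-end = 78400 μs.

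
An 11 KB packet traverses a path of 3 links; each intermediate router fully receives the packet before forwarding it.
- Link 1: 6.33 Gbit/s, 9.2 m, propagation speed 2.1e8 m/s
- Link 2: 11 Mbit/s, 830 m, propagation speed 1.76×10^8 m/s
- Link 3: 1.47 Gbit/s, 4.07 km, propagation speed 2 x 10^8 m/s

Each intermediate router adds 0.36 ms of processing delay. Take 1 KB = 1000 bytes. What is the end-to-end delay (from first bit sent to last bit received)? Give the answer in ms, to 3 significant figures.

L = 88000 bits.
Transmission delays (L/R per hop): 0.0139021, 8, 0.0598639 ms; sum = 8.07377 ms.
Propagation delays (d/s per hop): 4.38095e-05, 0.00471591, 0.02035 ms; sum = 0.0251097 ms.
Processing at 2 router(s): 2 × 0.36 ms = 0.72 ms.
End-to-end = 8.82 ms.

8.82 ms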